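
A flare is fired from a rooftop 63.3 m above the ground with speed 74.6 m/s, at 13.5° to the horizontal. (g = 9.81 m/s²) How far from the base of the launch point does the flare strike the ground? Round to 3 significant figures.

Components: v_x = 74.6 cos 13.5° = 72.54 m/s, v_y = 74.6 sin 13.5° = 17.42 m/s.
Vertical: 0 = 63.3 + 17.42 t − ½(9.81) t² ⇒ 4.905 t² − 17.42 t − 63.3 = 0.
t = [17.42 + √(303.5 + 1242)] / 9.810 = 5.783 s.
Horizontal: R = v_x · t = 72.54 × 5.783 = 419 m.

419 m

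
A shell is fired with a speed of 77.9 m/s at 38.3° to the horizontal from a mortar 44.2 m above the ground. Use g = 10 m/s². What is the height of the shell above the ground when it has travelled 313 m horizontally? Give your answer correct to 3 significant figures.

v_x = 77.9 cos 38.3° = 61.13 m/s, v_y0 = 77.9 sin 38.3° = 48.28 m/s.
Time to reach x = 313 m: t = x / v_x = 313 / 61.13 = 5.120 s.
y = 44.2 + v_y0 t − ½ g t² = 44.2 + 48.28×5.120 − 5.000×5.120² = 160 m.

160 m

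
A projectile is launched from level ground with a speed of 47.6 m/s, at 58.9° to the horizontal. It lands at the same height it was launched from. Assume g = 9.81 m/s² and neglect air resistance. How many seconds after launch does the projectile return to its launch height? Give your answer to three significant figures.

8.31 s

Vertical component: v_y = 47.6 sin 58.9° = 40.76 m/s.
For a projectile landing at launch height, time of flight is t = 2 v_y / g = 2 × 40.76 / 9.81 = 8.31 s.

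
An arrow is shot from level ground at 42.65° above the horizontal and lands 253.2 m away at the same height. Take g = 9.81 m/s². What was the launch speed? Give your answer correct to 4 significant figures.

On level ground, R = v₀² sin(2θ) / g, so v₀ = √(R g / sin 2θ).
sin(2 × 42.65°) = 0.9966.
v₀ = √(253.2 × 9.81 / 0.9966) = √2492.4 = 49.92 m/s.

49.92 m/s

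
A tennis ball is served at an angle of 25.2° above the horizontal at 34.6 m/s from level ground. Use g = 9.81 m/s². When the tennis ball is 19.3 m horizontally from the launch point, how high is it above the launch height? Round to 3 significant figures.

7.22 m

v_x = 34.6 cos 25.2° = 31.31 m/s, v_y0 = 34.6 sin 25.2° = 14.73 m/s.
Time to reach x = 19.3 m: t = x / v_x = 19.3 / 31.31 = 0.6164 s.
y = v_y0 t − ½ g t² = 14.73×0.6164 − 4.905×0.6164² = 7.22 m.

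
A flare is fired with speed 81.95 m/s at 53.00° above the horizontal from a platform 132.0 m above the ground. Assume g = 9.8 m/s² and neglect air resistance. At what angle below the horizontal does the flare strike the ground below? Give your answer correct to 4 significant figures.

59.25°

v_x = 81.95 cos 53.00° = 49.319 m/s.
At impact |v_y| = √(v_y0² + 2 g h) = √(65.448² + 2×9.8×132.0) = 82.889 m/s.
Angle below horizontal = arctan(|v_y| / v_x) = arctan(82.889 / 49.319) = 59.25°.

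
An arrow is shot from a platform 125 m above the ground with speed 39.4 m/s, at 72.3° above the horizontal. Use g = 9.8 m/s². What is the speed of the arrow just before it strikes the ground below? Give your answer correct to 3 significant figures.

v_x = 39.4 cos 72.3° = 11.98 m/s is unchanged throughout.
For the vertical component, v_y² = v_y0² + 2 g h = (37.53)² + 2×9.8×125 = 3859, so |v_y| = 62.12 m/s.
Impact speed = √(v_x² + v_y²) = √(143.5 + 3859) = 63.3 m/s.

63.3 m/s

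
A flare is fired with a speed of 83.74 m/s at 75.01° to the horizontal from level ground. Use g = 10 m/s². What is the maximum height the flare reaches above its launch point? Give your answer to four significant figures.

Vertical component of launch velocity: v_y = 83.74 sin 75.01° = 80.890 m/s.
At the highest point the vertical velocity is zero, so v_y² = 2 g h_max.
h_max = (80.890)² / (2 × 10) = 6543.2 / 20.00 = 327.2 m.

327.2 m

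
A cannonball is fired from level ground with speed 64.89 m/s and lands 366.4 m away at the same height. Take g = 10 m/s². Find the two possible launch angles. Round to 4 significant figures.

Level-ground range: R = v₀² sin(2θ)/g ⇒ sin 2θ = R g / v₀² = 366.4×10/64.89² = 0.8702.
2θ = arcsin(0.8702) = 60.482° or 180° − 60.482° = 119.518°.
So θ = 30.24° or θ = 59.76°.

30.24° and 59.76°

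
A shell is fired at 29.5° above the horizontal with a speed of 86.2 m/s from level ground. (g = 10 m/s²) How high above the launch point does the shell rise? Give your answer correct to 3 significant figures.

90.1 m

Vertical component of launch velocity: v_y = 86.2 sin 29.5° = 42.45 m/s.
At the highest point the vertical velocity is zero, so v_y² = 2 g h_max.
h_max = (42.45)² / (2 × 10) = 1802 / 20.00 = 90.1 m.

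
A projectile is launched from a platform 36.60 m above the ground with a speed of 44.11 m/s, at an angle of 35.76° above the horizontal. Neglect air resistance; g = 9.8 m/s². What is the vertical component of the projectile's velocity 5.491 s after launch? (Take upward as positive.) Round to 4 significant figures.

Initial vertical component: v_y0 = 44.11 sin 35.76° = 25.778 m/s.
v_y(t) = v_y0 − g t = 25.778 − 9.8 × 5.491 = -28.03 m/s.

-28.03 m/s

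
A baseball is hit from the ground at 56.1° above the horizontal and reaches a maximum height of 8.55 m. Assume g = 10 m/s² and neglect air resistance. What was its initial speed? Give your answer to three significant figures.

At maximum height v_y = 0, so (v₀ sin θ)² = 2 g H.
v₀ sin 56.1° = √(2 × 10 × 8.55) = 13.08 m/s.
v₀ = 13.08 / sin 56.1° = 13.08 / 0.8300 = 15.8 m/s.

15.8 m/s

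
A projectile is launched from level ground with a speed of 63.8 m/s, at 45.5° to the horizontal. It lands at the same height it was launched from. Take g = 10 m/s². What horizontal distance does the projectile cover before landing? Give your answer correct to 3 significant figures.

407 m

For level ground, R = v₀² sin(2θ) / g.
sin(2 × 45.5°) = sin 91.00° = 0.9998.
R = (63.8)² × 0.9998 / 10 = 407 m.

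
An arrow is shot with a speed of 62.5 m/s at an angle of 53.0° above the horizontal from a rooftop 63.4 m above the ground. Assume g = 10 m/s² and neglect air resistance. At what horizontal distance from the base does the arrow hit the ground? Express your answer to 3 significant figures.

Components: v_x = 62.5 cos 53.0° = 37.61 m/s, v_y = 62.5 sin 53.0° = 49.91 m/s.
Vertical: 0 = 63.4 + 49.91 t − ½(10) t² ⇒ 5.000 t² − 49.91 t − 63.4 = 0.
t = [49.91 + √(2491 + 1268)] / 10.00 = 11.12 s.
Horizontal: R = v_x · t = 37.61 × 11.12 = 418 m.

418 m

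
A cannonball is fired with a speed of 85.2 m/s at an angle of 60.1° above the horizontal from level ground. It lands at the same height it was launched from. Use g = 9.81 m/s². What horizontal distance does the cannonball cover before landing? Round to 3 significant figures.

Components: v_x = 85.2 cos 60.1° = 42.47 m/s, v_y = 85.2 sin 60.1° = 73.86 m/s.
Time of flight (same landing height): t = 2 v_y / g = 2 × 73.86 / 9.81 = 15.06 s.
Range: R = v_x · t = 42.47 × 15.06 = 640 m.

640 m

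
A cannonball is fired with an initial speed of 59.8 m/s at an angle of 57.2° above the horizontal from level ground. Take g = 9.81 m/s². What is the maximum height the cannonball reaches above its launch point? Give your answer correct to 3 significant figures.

129 m

Vertical component of launch velocity: v_y = 59.8 sin 57.2° = 50.27 m/s.
At the highest point the vertical velocity is zero, so v_y² = 2 g h_max.
h_max = (50.27)² / (2 × 9.81) = 2527 / 19.62 = 129 m.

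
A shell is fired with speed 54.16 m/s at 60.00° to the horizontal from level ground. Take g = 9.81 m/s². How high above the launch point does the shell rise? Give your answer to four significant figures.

Vertical component of launch velocity: v_y = 54.16 sin 60.00° = 46.904 m/s.
At the highest point the vertical velocity is zero, so v_y² = 2 g h_max.
h_max = (46.904)² / (2 × 9.81) = 2200.0 / 19.62 = 112.1 m.

112.1 m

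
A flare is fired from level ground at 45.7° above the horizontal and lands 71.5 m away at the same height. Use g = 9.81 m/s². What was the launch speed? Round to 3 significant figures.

On level ground, R = v₀² sin(2θ) / g, so v₀ = √(R g / sin 2θ).
sin(2 × 45.7°) = 0.9997.
v₀ = √(71.5 × 9.81 / 0.9997) = √701.6 = 26.5 m/s.

26.5 m/s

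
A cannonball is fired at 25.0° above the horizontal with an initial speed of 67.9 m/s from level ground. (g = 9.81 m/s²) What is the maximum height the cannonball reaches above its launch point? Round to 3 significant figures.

Vertical component of launch velocity: v_y = 67.9 sin 25.0° = 28.70 m/s.
At the highest point the vertical velocity is zero, so v_y² = 2 g h_max.
h_max = (28.70)² / (2 × 9.81) = 823.7 / 19.62 = 42.0 m.

42.0 m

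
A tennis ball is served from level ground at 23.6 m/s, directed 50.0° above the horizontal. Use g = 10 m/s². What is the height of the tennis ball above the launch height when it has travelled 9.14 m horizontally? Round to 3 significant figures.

v_x = 23.6 cos 50.0° = 15.17 m/s, v_y0 = 23.6 sin 50.0° = 18.08 m/s.
Time to reach x = 9.14 m: t = x / v_x = 9.14 / 15.17 = 0.6025 s.
y = v_y0 t − ½ g t² = 18.08×0.6025 − 5.000×0.6025² = 9.08 m.

9.08 m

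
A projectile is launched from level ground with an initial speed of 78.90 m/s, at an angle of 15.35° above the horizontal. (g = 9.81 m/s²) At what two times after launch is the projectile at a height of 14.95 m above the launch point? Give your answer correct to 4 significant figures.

0.9105 s and 3.348 s

v_y0 = 78.90 sin 15.35° = 20.886 m/s.
Set y = v_y0 t − ½ g t² = 14.95: 4.905 t² − 20.886 t + 14.95 = 0.
t = [20.886 ± √(436.22 − 293.32)] / 9.81 = (20.886 ± 11.954) / 9.81, giving t = 0.9105 s or t = 3.348 s.
So the projectile is at 14.95 m at t = 0.9105 s (rising) and t = 3.348 s (falling).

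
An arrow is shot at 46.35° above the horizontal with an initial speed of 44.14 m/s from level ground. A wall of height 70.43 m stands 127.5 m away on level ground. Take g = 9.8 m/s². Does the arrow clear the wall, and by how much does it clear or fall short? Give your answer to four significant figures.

No — it falls 22.59 m short of clearing the wall.

v_x = 44.14 cos 46.35° = 30.468 m/s; v_y0 = 44.14 sin 46.35° = 31.938 m/s.
Time to reach the wall: t = 127.5 / 30.468 = 4.1847 s.
Height at that point: y = 31.938×4.1847 − 4.900×4.1847² = 47.844 m.
That is 70.43 − 47.844 = 22.59 m below the top of the wall, so the arrow does not clear it.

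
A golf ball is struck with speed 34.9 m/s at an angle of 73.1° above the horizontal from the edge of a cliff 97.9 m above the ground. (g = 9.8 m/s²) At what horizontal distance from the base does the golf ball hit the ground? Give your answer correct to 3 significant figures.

91.6 m

Components: v_x = 34.9 cos 73.1° = 10.15 m/s, v_y = 34.9 sin 73.1° = 33.39 m/s.
Vertical: 0 = 97.9 + 33.39 t − ½(9.8) t² ⇒ 4.900 t² − 33.39 t − 97.9 = 0.
t = [33.39 + √(1115 + 1919)] / 9.800 = 9.028 s.
Horizontal: R = v_x · t = 10.15 × 9.028 = 91.6 m.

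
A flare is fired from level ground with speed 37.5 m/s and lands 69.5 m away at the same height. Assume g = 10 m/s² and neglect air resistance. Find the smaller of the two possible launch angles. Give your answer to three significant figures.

14.8°

Level-ground range: R = v₀² sin(2θ)/g ⇒ sin 2θ = R g / v₀² = 69.5×10/37.5² = 0.4942.
2θ = arcsin(0.4942) = 29.62° or 180° − 29.62° = 150.38°.
So θ = 14.8° or θ = 75.2°.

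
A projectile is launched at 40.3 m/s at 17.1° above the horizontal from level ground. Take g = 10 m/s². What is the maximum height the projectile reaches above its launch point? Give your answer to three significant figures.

Vertical component of launch velocity: v_y = 40.3 sin 17.1° = 11.85 m/s.
At the highest point the vertical velocity is zero, so v_y² = 2 g h_max.
h_max = (11.85)² / (2 × 10) = 140.4 / 20.00 = 7.02 m.

7.02 m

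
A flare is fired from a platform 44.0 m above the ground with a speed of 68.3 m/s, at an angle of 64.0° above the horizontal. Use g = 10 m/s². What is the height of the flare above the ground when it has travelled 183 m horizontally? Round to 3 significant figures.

v_x = 68.3 cos 64.0° = 29.94 m/s, v_y0 = 68.3 sin 64.0° = 61.39 m/s.
Time to reach x = 183 m: t = x / v_x = 183 / 29.94 = 6.112 s.
y = 44.0 + v_y0 t − ½ g t² = 44.0 + 61.39×6.112 − 5.000×6.112² = 232 m.

232 m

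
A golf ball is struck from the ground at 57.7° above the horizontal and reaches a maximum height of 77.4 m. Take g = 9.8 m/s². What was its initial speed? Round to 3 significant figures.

At maximum height v_y = 0, so (v₀ sin θ)² = 2 g H.
v₀ sin 57.7° = √(2 × 9.8 × 77.4) = 38.95 m/s.
v₀ = 38.95 / sin 57.7° = 38.95 / 0.8453 = 46.1 m/s.

46.1 m/s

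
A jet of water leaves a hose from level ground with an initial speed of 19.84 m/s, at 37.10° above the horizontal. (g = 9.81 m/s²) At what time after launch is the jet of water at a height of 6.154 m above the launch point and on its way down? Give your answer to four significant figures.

v_y0 = 19.84 sin 37.10° = 11.968 m/s.
Set y = v_y0 t − ½ g t² = 6.154: 4.905 t² − 11.968 t + 6.154 = 0.
t = [11.968 ± √(143.23 − 120.74)] / 9.81 = (11.968 ± 4.7424) / 9.81, giving t = 0.7366 s or t = 1.703 s.
On the way down corresponds to the larger root: t = 1.703 s.

1.703 s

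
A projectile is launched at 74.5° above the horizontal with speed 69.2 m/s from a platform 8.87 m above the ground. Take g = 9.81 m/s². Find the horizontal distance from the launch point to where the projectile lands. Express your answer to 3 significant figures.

254 m

Components: v_x = 69.2 cos 74.5° = 18.49 m/s, v_y = 69.2 sin 74.5° = 66.68 m/s.
Vertical: 0 = 8.87 + 66.68 t − ½(9.81) t² ⇒ 4.905 t² − 66.68 t − 8.87 = 0.
t = [66.68 + √(4446 + 174.0)] / 9.810 = 13.73 s.
Horizontal: R = v_x · t = 18.49 × 13.73 = 254 m.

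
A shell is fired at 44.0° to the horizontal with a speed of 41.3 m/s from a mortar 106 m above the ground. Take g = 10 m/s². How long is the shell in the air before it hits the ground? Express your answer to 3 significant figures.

Vertical component: v_y = 41.3 sin 44.0° = 28.69 m/s.
Taking up as positive with launch at y = 106 m, landing at y = 0: 0 = 106 + 28.69 t − ½(10) t².
Solving 5.000 t² − 28.69 t − 106 = 0 gives t = [28.69 + √(28.69² + 4·5.000·106)] / 10.00 = 8.29 s.

8.29 s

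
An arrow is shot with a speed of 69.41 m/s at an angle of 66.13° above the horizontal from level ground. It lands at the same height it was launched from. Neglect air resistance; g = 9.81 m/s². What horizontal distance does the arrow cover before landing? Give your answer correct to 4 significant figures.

363.5 m

Components: v_x = 69.41 cos 66.13° = 28.088 m/s, v_y = 69.41 sin 66.13° = 63.473 m/s.
Time of flight (same landing height): t = 2 v_y / g = 2 × 63.473 / 9.81 = 12.940 s.
Range: R = v_x · t = 28.088 × 12.940 = 363.5 m.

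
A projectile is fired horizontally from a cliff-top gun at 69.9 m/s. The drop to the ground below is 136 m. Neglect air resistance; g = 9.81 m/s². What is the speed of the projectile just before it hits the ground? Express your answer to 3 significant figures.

Fall time: t = √(2 × 136 / 9.81) = 5.266 s.
At impact: v_x = 69.9 m/s (unchanged), v_y = g t = 9.81 × 5.266 = 51.66 m/s.
Speed = √(v_x² + v_y²) = √(4886 + 2669) = 86.9 m/s.

86.9 m/s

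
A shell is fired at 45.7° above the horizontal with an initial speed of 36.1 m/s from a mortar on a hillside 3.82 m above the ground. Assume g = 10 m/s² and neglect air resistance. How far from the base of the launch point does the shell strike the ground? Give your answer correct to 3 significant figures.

Components: v_x = 36.1 cos 45.7° = 25.21 m/s, v_y = 36.1 sin 45.7° = 25.84 m/s.
Vertical: 0 = 3.82 + 25.84 t − ½(10) t² ⇒ 5.000 t² − 25.84 t − 3.82 = 0.
t = [25.84 + √(667.7 + 76.40)] / 10.00 = 5.312 s.
Horizontal: R = v_x · t = 25.21 × 5.312 = 134 m.

134 m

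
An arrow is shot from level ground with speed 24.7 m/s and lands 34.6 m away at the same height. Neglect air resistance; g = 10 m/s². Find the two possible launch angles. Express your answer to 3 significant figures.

Level-ground range: R = v₀² sin(2θ)/g ⇒ sin 2θ = R g / v₀² = 34.6×10/24.7² = 0.5671.
2θ = arcsin(0.5671) = 34.55° or 180° − 34.55° = 145.45°.
So θ = 17.3° or θ = 72.7°.

17.3° and 72.7°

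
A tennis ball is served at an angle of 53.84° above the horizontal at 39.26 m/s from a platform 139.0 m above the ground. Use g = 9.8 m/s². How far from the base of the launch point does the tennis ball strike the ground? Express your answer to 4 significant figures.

Components: v_x = 39.26 cos 53.84° = 23.165 m/s, v_y = 39.26 sin 53.84° = 31.697 m/s.
Vertical: 0 = 139.0 + 31.697 t − ½(9.8) t² ⇒ 4.900 t² − 31.697 t − 139.0 = 0.
t = [31.697 + √(1004.7 + 2724.4)] / 9.800 = 9.4656 s.
Horizontal: R = v_x · t = 23.165 × 9.4656 = 219.3 m.

219.3 m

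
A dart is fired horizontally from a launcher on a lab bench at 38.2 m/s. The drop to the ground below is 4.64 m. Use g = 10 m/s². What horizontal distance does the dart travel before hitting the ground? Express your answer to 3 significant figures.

Initial vertical velocity is zero, so the fall time comes from h = ½ g t²: t = √(2 × 4.64 / 10) = 0.9633 s.
Horizontal motion is uniform at 38.2 m/s, so x = 38.2 × 0.9633 = 36.8 m.

36.8 m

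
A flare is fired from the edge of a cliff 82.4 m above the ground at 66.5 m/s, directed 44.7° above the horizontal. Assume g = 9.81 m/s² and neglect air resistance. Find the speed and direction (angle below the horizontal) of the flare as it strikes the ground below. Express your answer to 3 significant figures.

77.7 m/s at 52.5° below the horizontal

v_x = 66.5 cos 44.7° = 47.27 m/s (constant).
|v_y| at impact = √((46.78)² + 2×9.81×82.4) = 61.69 m/s.
Speed = √(47.27² + 61.69²) = 77.7 m/s; angle = arctan(61.69/47.27) = 52.5° below horizontal.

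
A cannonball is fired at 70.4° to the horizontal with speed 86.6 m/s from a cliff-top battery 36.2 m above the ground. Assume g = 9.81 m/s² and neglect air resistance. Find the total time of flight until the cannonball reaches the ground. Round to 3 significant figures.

17.1 s

Vertical component: v_y = 86.6 sin 70.4° = 81.58 m/s.
Taking up as positive with launch at y = 36.2 m, landing at y = 0: 0 = 36.2 + 81.58 t − ½(9.81) t².
Solving 4.905 t² − 81.58 t − 36.2 = 0 gives t = [81.58 + √(81.58² + 4·4.905·36.2)] / 9.810 = 17.1 s.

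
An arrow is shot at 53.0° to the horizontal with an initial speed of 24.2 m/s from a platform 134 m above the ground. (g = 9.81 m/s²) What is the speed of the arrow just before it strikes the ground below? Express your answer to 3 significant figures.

56.7 m/s

v_x = 24.2 cos 53.0° = 14.56 m/s is unchanged throughout.
For the vertical component, v_y² = v_y0² + 2 g h = (19.33)² + 2×9.81×134 = 3003, so |v_y| = 54.80 m/s.
Impact speed = √(v_x² + v_y²) = √(212.0 + 3003) = 56.7 m/s.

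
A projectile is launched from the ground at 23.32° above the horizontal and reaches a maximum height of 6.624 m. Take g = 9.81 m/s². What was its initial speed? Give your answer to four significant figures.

At maximum height v_y = 0, so (v₀ sin θ)² = 2 g H.
v₀ sin 23.32° = √(2 × 9.81 × 6.624) = 11.400 m/s.
v₀ = 11.400 / sin 23.32° = 11.400 / 0.3959 = 28.80 m/s.

28.80 m/s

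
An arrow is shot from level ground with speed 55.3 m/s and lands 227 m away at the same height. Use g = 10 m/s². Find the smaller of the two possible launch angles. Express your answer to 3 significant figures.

24.0°

Level-ground range: R = v₀² sin(2θ)/g ⇒ sin 2θ = R g / v₀² = 227×10/55.3² = 0.7423.
2θ = arcsin(0.7423) = 47.93° or 180° − 47.93° = 132.07°.
So θ = 24.0° or θ = 66.0°.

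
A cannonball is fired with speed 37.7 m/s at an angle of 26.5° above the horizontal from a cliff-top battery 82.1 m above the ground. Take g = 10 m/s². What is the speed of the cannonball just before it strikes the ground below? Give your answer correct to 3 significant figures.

v_x = 37.7 cos 26.5° = 33.74 m/s is unchanged throughout.
For the vertical component, v_y² = v_y0² + 2 g h = (16.82)² + 2×10×82.1 = 1925, so |v_y| = 43.87 m/s.
Impact speed = √(v_x² + v_y²) = √(1138 + 1925) = 55.3 m/s.

55.3 m/s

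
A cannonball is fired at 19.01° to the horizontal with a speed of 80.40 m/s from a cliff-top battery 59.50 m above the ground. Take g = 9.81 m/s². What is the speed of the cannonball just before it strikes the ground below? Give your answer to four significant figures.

v_x = 80.40 cos 19.01° = 76.015 m/s is unchanged throughout.
For the vertical component, v_y² = v_y0² + 2 g h = (26.189)² + 2×9.81×59.50 = 1853.3, so |v_y| = 43.050 m/s.
Impact speed = √(v_x² + v_y²) = √(5778.3 + 1853.3) = 87.36 m/s.

87.36 m/s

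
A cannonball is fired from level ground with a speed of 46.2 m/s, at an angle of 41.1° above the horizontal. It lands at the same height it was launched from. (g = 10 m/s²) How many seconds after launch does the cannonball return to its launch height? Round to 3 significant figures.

6.07 s

Vertical component: v_y = 46.2 sin 41.1° = 30.37 m/s.
For a projectile landing at launch height, time of flight is t = 2 v_y / g = 2 × 30.37 / 10 = 6.07 s.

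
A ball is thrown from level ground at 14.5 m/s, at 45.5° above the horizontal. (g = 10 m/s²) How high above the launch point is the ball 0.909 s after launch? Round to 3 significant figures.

v_y0 = 14.5 sin 45.5° = 10.34 m/s.
y(t) = v_y0 t − ½ g t² = 10.34×0.909 − 5.000×0.909² = 5.27 m.

5.27 m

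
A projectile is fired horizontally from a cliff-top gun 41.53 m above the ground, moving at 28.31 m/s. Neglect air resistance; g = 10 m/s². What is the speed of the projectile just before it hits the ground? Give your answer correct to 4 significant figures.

40.40 m/s

Fall time: t = √(2 × 41.53 / 10) = 2.8820 s.
At impact: v_x = 28.31 m/s (unchanged), v_y = g t = 10 × 2.8820 = 28.820 m/s.
Speed = √(v_x² + v_y²) = √(801.46 + 830.59) = 40.40 m/s.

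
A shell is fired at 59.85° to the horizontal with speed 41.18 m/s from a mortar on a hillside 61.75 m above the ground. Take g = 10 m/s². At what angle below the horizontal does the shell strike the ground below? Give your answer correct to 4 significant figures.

67.54°

v_x = 41.18 cos 59.85° = 20.683 m/s.
At impact |v_y| = √(v_y0² + 2 g h) = √(35.609² + 2×10×61.75) = 50.030 m/s.
Angle below horizontal = arctan(|v_y| / v_x) = arctan(50.030 / 20.683) = 67.54°.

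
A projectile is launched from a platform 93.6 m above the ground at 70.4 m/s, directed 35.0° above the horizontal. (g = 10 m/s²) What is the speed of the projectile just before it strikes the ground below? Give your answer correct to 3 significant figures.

v_x = 70.4 cos 35.0° = 57.67 m/s is unchanged throughout.
For the vertical component, v_y² = v_y0² + 2 g h = (40.38)² + 2×10×93.6 = 3503, so |v_y| = 59.19 m/s.
Impact speed = √(v_x² + v_y²) = √(3326 + 3503) = 82.6 m/s.

82.6 m/s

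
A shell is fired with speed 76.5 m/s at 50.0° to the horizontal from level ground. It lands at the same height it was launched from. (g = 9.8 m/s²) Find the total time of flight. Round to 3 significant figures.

12.0 s

Vertical component: v_y = 76.5 sin 50.0° = 58.60 m/s.
For a projectile landing at launch height, time of flight is t = 2 v_y / g = 2 × 58.60 / 9.8 = 12.0 s.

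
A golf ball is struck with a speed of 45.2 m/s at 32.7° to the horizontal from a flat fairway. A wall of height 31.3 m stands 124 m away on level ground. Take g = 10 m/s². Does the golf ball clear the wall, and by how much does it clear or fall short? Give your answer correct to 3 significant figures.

No — it falls 4.83 m short of clearing the wall.

v_x = 45.2 cos 32.7° = 38.04 m/s; v_y0 = 45.2 sin 32.7° = 24.42 m/s.
Time to reach the wall: t = 124 / 38.04 = 3.260 s.
Height at that point: y = 24.42×3.260 − 5.000×3.260² = 26.47 m.
That is 31.3 − 26.47 = 4.83 m below the top of the wall, so the golf ball does not clear it.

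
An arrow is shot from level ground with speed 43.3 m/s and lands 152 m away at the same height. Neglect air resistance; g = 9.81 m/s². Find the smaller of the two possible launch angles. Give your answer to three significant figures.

Level-ground range: R = v₀² sin(2θ)/g ⇒ sin 2θ = R g / v₀² = 152×9.81/43.3² = 0.7953.
2θ = arcsin(0.7953) = 52.68° or 180° − 52.68° = 127.32°.
So θ = 26.3° or θ = 63.7°.

26.3°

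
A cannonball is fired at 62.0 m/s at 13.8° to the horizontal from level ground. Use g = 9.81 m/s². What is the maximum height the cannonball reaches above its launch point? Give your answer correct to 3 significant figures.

11.1 m

Vertical component of launch velocity: v_y = 62.0 sin 13.8° = 14.79 m/s.
At the highest point the vertical velocity is zero, so v_y² = 2 g h_max.
h_max = (14.79)² / (2 × 9.81) = 218.7 / 19.62 = 11.1 m.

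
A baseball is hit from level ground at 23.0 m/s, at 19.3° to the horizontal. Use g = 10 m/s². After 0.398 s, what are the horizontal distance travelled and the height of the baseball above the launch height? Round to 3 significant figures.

x = 8.64 m, y = 2.23 m

v_x = 23.0 cos 19.3° = 21.71 m/s; v_y0 = 23.0 sin 19.3° = 7.602 m/s.
x = v_x t = 21.71 × 0.398 = 8.64 m.
y = v_y0 t − ½ g t² = 7.602×0.398 − 5.000×0.398² = 2.23 m.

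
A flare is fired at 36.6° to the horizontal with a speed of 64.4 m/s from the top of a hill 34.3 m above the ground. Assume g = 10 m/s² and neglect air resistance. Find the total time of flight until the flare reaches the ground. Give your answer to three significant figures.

Vertical component: v_y = 64.4 sin 36.6° = 38.40 m/s.
Taking up as positive with launch at y = 34.3 m, landing at y = 0: 0 = 34.3 + 38.40 t − ½(10) t².
Solving 5.000 t² − 38.40 t − 34.3 = 0 gives t = [38.40 + √(38.40² + 4·5.000·34.3)] / 10.00 = 8.49 s.

8.49 s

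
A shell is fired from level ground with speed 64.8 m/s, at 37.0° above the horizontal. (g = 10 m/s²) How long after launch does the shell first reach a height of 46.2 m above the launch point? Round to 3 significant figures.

v_y0 = 64.8 sin 37.0° = 39.00 m/s.
Set y = v_y0 t − ½ g t² = 46.2: 5.000 t² − 39.00 t + 46.2 = 0.
t = [39.00 ± √(1521 − 924.0)] / 10 = (39.00 ± 24.43) / 10, giving t = 1.46 s or t = 6.34 s.
The shell is on the way up at the first time, so t = 1.46 s.

1.46 s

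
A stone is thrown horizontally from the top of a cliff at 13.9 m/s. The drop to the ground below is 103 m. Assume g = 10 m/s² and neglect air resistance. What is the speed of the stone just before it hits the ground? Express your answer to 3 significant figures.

Fall time: t = √(2 × 103 / 10) = 4.539 s.
At impact: v_x = 13.9 m/s (unchanged), v_y = g t = 10 × 4.539 = 45.39 m/s.
Speed = √(v_x² + v_y²) = √(193.2 + 2060) = 47.5 m/s.

47.5 m/s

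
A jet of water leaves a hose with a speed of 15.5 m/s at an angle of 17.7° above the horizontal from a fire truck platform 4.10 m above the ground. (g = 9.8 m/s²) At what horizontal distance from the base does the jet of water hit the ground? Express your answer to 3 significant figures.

22.4 m

Components: v_x = 15.5 cos 17.7° = 14.77 m/s, v_y = 15.5 sin 17.7° = 4.713 m/s.
Vertical: 0 = 4.10 + 4.713 t − ½(9.8) t² ⇒ 4.900 t² − 4.713 t − 4.10 = 0.
t = [4.713 + √(22.21 + 80.36)] / 9.800 = 1.514 s.
Horizontal: R = v_x · t = 14.77 × 1.514 = 22.4 m.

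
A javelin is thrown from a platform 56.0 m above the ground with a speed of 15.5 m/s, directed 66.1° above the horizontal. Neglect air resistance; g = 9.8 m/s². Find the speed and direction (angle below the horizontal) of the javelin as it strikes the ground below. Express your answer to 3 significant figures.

36.6 m/s at 80.1° below the horizontal

v_x = 15.5 cos 66.1° = 6.280 m/s (constant).
|v_y| at impact = √((14.17)² + 2×9.8×56.0) = 36.03 m/s.
Speed = √(6.280² + 36.03²) = 36.6 m/s; angle = arctan(36.03/6.280) = 80.1° below horizontal.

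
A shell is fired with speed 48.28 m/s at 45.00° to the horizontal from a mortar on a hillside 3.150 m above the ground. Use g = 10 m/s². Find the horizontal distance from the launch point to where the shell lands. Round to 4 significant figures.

Components: v_x = 48.28 cos 45.00° = 34.139 m/s, v_y = 48.28 sin 45.00° = 34.139 m/s.
Vertical: 0 = 3.150 + 34.139 t − ½(10) t² ⇒ 5.000 t² − 34.139 t − 3.150 = 0.
t = [34.139 + √(1165.5 + 63.000)] / 10.00 = 6.9189 s.
Horizontal: R = v_x · t = 34.139 × 6.9189 = 236.2 m.

236.2 m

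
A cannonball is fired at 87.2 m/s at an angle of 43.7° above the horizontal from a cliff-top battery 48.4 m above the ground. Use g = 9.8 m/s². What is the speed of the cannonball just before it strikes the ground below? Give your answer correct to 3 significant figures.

v_x = 87.2 cos 43.7° = 63.04 m/s is unchanged throughout.
For the vertical component, v_y² = v_y0² + 2 g h = (60.24)² + 2×9.8×48.4 = 4577, so |v_y| = 67.65 m/s.
Impact speed = √(v_x² + v_y²) = √(3974 + 4577) = 92.5 m/s.

92.5 m/s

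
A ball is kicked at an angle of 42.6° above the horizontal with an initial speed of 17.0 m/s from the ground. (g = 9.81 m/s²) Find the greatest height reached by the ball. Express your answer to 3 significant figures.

6.75 m

Vertical component of launch velocity: v_y = 17.0 sin 42.6° = 11.51 m/s.
At the highest point the vertical velocity is zero, so v_y² = 2 g h_max.
h_max = (11.51)² / (2 × 9.81) = 132.5 / 19.62 = 6.75 m.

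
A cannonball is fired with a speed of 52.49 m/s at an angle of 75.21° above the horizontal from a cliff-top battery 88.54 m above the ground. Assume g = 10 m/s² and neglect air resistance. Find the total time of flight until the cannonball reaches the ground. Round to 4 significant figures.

Vertical component: v_y = 52.49 sin 75.21° = 50.751 m/s.
Taking up as positive with launch at y = 88.54 m, landing at y = 0: 0 = 88.54 + 50.751 t − ½(10) t².
Solving 5.000 t² − 50.751 t − 88.54 = 0 gives t = [50.751 + √(50.751² + 4·5.000·88.54)] / 10.00 = 11.67 s.

11.67 s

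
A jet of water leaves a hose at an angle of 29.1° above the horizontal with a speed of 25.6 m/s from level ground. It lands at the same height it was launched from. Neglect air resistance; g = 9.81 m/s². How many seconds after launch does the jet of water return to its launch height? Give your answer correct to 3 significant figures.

Vertical component: v_y = 25.6 sin 29.1° = 12.45 m/s.
For a projectile landing at launch height, time of flight is t = 2 v_y / g = 2 × 12.45 / 9.81 = 2.54 s.

2.54 s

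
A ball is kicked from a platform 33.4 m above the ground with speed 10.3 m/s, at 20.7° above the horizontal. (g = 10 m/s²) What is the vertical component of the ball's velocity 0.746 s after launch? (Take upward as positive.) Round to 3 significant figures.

-3.82 m/s

Initial vertical component: v_y0 = 10.3 sin 20.7° = 3.641 m/s.
v_y(t) = v_y0 − g t = 3.641 − 10 × 0.746 = -3.82 m/s.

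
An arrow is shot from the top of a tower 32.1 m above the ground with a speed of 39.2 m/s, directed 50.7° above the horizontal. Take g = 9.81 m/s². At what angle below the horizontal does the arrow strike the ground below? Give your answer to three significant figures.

v_x = 39.2 cos 50.7° = 24.83 m/s.
At impact |v_y| = √(v_y0² + 2 g h) = √(30.33² + 2×9.81×32.1) = 39.37 m/s.
Angle below horizontal = arctan(|v_y| / v_x) = arctan(39.37 / 24.83) = 57.8°.

57.8°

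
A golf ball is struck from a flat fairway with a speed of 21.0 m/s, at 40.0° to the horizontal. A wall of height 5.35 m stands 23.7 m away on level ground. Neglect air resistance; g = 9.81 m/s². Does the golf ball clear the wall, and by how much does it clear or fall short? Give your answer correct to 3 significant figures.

v_x = 21.0 cos 40.0° = 16.09 m/s; v_y0 = 21.0 sin 40.0° = 13.50 m/s.
Time to reach the wall: t = 23.7 / 16.09 = 1.473 s.
Height at that point: y = 13.50×1.473 − 4.905×1.473² = 9.243 m.
That is 9.243 − 5.35 = 3.89 m above the top of the wall, so the golf ball clears it.

Yes — it clears the wall by 3.89 m.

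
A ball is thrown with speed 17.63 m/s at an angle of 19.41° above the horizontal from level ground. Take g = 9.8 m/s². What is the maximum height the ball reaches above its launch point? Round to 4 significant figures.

1.751 m

Vertical component of launch velocity: v_y = 17.63 sin 19.41° = 5.8589 m/s.
At the highest point the vertical velocity is zero, so v_y² = 2 g h_max.
h_max = (5.8589)² / (2 × 9.8) = 34.327 / 19.60 = 1.751 m.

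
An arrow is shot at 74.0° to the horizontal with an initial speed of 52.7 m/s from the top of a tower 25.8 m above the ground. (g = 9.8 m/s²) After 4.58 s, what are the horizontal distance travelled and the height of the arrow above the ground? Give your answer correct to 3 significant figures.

x = 66.5 m, y = 155 m

v_x = 52.7 cos 74.0° = 14.53 m/s; v_y0 = 52.7 sin 74.0° = 50.66 m/s.
x = v_x t = 14.53 × 4.58 = 66.5 m.
y = 25.8 + v_y0 t − ½ g t² = 155 m.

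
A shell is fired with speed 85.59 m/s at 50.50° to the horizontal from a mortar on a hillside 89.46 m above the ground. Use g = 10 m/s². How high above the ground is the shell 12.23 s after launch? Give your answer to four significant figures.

149.3 m

v_y0 = 85.59 sin 50.50° = 66.043 m/s.
y(t) = 89.46 + v_y0 t − ½ g t² = 89.46 + 66.043×12.23 − ½×10×12.23² = 149.3 m.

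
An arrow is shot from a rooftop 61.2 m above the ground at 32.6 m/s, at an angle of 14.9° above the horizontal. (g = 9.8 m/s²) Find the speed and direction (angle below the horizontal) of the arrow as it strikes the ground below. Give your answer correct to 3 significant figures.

v_x = 32.6 cos 14.9° = 31.50 m/s (constant).
|v_y| at impact = √((8.383)² + 2×9.8×61.2) = 35.63 m/s.
Speed = √(31.50² + 35.63²) = 47.6 m/s; angle = arctan(35.63/31.50) = 48.5° below horizontal.

47.6 m/s at 48.5° below the horizontal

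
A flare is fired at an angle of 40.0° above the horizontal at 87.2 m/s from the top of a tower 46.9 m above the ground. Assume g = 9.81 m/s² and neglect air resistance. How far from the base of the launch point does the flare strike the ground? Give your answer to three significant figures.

816 m

Components: v_x = 87.2 cos 40.0° = 66.80 m/s, v_y = 87.2 sin 40.0° = 56.05 m/s.
Vertical: 0 = 46.9 + 56.05 t − ½(9.81) t² ⇒ 4.905 t² − 56.05 t − 46.9 = 0.
t = [56.05 + √(3142 + 920.2)] / 9.810 = 12.21 s.
Horizontal: R = v_x · t = 66.80 × 12.21 = 816 m.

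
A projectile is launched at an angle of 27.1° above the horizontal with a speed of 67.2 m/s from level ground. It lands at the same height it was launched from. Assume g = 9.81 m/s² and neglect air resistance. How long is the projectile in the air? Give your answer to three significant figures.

Vertical component: v_y = 67.2 sin 27.1° = 30.61 m/s.
For a projectile landing at launch height, time of flight is t = 2 v_y / g = 2 × 30.61 / 9.81 = 6.24 s.

6.24 s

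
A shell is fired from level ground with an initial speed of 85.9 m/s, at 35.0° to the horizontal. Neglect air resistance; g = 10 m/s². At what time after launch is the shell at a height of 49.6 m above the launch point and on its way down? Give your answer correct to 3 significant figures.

8.72 s

v_y0 = 85.9 sin 35.0° = 49.27 m/s.
Set y = v_y0 t − ½ g t² = 49.6: 5.000 t² − 49.27 t + 49.6 = 0.
t = [49.27 ± √(2428 − 992.0)] / 10 = (49.27 ± 37.89) / 10, giving t = 1.14 s or t = 8.72 s.
On the way down corresponds to the larger root: t = 8.72 s.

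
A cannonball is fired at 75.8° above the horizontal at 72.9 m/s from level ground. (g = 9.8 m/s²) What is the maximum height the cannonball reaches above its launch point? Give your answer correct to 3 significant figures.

255 m

Vertical component of launch velocity: v_y = 72.9 sin 75.8° = 70.67 m/s.
At the highest point the vertical velocity is zero, so v_y² = 2 g h_max.
h_max = (70.67)² / (2 × 9.8) = 4994 / 19.60 = 255 m.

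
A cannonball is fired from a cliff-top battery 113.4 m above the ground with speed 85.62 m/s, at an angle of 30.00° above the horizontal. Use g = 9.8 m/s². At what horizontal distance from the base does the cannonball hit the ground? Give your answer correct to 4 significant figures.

Components: v_x = 85.62 cos 30.00° = 74.149 m/s, v_y = 85.62 sin 30.00° = 42.810 m/s.
Vertical: 0 = 113.4 + 42.810 t − ½(9.8) t² ⇒ 4.900 t² − 42.810 t − 113.4 = 0.
t = [42.810 + √(1832.7 + 2222.6)] / 9.800 = 10.866 s.
Horizontal: R = v_x · t = 74.149 × 10.866 = 805.7 m.

805.7 m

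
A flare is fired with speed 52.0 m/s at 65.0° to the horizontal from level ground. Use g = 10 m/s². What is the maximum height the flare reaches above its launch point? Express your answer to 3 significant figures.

111 m

Vertical component of launch velocity: v_y = 52.0 sin 65.0° = 47.13 m/s.
At the highest point the vertical velocity is zero, so v_y² = 2 g h_max.
h_max = (47.13)² / (2 × 10) = 2221 / 20.00 = 111 m.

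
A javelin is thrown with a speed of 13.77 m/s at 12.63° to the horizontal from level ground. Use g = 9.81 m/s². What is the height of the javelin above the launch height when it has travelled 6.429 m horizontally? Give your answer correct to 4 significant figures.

v_x = 13.77 cos 12.63° = 13.437 m/s, v_y0 = 13.77 sin 12.63° = 3.0109 m/s.
Time to reach x = 6.429 m: t = x / v_x = 6.429 / 13.437 = 0.47846 s.
y = v_y0 t − ½ g t² = 3.0109×0.47846 − 4.905×0.47846² = 0.3177 m.

0.3177 m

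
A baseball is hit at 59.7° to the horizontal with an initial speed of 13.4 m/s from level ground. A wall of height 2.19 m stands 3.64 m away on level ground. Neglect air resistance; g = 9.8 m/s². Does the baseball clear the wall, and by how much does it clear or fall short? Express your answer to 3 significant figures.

v_x = 13.4 cos 59.7° = 6.761 m/s; v_y0 = 13.4 sin 59.7° = 11.57 m/s.
Time to reach the wall: t = 3.64 / 6.761 = 0.5384 s.
Height at that point: y = 11.57×0.5384 − 4.900×0.5384² = 4.809 m.
That is 4.809 − 2.19 = 2.62 m above the top of the wall, so the baseball clears it.

Yes — it clears the wall by 2.62 m.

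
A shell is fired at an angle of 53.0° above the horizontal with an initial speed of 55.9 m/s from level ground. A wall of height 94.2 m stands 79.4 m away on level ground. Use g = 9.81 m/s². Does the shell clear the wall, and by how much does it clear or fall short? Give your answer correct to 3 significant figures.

v_x = 55.9 cos 53.0° = 33.64 m/s; v_y0 = 55.9 sin 53.0° = 44.64 m/s.
Time to reach the wall: t = 79.4 / 33.64 = 2.360 s.
Height at that point: y = 44.64×2.360 − 4.905×2.360² = 78.03 m.
That is 94.2 − 78.03 = 16.2 m below the top of the wall, so the shell does not clear it.

No — it falls 16.2 m short of clearing the wall.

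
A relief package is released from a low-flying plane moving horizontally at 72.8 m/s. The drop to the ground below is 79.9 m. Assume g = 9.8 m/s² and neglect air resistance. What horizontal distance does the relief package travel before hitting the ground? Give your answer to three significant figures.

294 m

Initial vertical velocity is zero, so the fall time comes from h = ½ g t²: t = √(2 × 79.9 / 9.8) = 4.038 s.
Horizontal motion is uniform at 72.8 m/s, so x = 72.8 × 4.038 = 294 m.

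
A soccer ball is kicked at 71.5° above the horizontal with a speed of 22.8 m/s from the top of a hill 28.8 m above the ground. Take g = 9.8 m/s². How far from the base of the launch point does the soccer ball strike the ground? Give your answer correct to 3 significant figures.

Components: v_x = 22.8 cos 71.5° = 7.235 m/s, v_y = 22.8 sin 71.5° = 21.62 m/s.
Vertical: 0 = 28.8 + 21.62 t − ½(9.8) t² ⇒ 4.900 t² − 21.62 t − 28.8 = 0.
t = [21.62 + √(467.4 + 564.5)] / 9.800 = 5.484 s.
Horizontal: R = v_x · t = 7.235 × 5.484 = 39.7 m.

39.7 m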